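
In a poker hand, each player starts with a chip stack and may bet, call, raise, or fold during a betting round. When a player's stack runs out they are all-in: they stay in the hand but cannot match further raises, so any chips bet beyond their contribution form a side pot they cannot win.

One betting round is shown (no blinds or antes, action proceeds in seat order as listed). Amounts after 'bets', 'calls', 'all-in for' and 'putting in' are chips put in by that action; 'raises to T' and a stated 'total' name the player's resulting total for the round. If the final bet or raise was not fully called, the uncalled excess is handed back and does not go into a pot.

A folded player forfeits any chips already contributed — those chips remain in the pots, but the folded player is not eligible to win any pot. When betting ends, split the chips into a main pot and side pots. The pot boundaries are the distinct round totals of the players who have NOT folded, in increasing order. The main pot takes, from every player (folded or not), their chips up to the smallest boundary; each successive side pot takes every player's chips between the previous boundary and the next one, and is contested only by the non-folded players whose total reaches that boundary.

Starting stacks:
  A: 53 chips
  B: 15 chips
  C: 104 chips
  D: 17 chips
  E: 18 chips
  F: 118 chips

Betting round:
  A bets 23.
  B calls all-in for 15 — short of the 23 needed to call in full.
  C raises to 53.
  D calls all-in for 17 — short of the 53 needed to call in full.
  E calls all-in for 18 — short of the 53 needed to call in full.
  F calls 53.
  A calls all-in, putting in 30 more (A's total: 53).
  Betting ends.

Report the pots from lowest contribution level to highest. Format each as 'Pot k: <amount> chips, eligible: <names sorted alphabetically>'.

Pot 1: 90 chips, eligible: A, B, C, D, E, F
Pot 2: 10 chips, eligible: A, C, D, E, F
Pot 3: 4 chips, eligible: A, C, E, F
Pot 4: 105 chips, eligible: A, C, F

Derivation:
Contributions: A=53, B=15, C=53, D=17, E=18, F=53
Pot levels (distinct totals of non-folded players): 15, 17, 18, 53
Layer 1-15: 15 each from A, B, C, D, E, F = 15*6 = 90 chips; eligible A, B, C, D, E, F
Layer 16-17: 2 each from A, C, D, E, F = 2*5 = 10 chips; eligible A, C, D, E, F
Layer 18-18: 1 each from A, C, E, F = 1*4 = 4 chips; eligible A, C, E, F
Layer 19-53: 35 each from A, C, F = 35*3 = 105 chips; eligible A, C, F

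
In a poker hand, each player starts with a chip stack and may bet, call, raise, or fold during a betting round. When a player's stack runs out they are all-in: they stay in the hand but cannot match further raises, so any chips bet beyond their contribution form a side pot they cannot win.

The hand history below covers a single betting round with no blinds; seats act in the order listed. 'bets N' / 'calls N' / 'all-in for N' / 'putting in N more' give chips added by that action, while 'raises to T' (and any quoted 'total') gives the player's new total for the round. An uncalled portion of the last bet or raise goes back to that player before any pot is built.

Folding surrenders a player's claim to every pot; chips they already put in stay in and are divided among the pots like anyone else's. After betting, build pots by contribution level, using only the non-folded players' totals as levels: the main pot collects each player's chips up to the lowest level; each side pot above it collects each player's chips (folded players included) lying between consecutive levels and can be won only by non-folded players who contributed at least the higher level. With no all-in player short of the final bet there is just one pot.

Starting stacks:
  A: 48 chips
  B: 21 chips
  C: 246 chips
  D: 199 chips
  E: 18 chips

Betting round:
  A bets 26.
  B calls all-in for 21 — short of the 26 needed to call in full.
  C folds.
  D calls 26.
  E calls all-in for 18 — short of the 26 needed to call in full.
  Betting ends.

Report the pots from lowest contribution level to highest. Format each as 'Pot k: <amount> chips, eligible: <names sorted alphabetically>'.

Pot 1: 72 chips, eligible: A, B, D, E
Pot 2: 9 chips, eligible: A, B, D
Pot 3: 10 chips, eligible: A, D

Derivation:
Contributions: A=26, B=21, D=26, E=18
Folded: C
Pot levels (distinct totals of non-folded players): 18, 21, 26
Layer 1-18: 18 each from A, B, D, E = 18*4 = 72 chips; eligible A, B, D, E
Layer 19-21: 3 each from A, B, D = 3*3 = 9 chips; eligible A, B, D
Layer 22-26: 5 each from A, D = 5*2 = 10 chips; eligible A, D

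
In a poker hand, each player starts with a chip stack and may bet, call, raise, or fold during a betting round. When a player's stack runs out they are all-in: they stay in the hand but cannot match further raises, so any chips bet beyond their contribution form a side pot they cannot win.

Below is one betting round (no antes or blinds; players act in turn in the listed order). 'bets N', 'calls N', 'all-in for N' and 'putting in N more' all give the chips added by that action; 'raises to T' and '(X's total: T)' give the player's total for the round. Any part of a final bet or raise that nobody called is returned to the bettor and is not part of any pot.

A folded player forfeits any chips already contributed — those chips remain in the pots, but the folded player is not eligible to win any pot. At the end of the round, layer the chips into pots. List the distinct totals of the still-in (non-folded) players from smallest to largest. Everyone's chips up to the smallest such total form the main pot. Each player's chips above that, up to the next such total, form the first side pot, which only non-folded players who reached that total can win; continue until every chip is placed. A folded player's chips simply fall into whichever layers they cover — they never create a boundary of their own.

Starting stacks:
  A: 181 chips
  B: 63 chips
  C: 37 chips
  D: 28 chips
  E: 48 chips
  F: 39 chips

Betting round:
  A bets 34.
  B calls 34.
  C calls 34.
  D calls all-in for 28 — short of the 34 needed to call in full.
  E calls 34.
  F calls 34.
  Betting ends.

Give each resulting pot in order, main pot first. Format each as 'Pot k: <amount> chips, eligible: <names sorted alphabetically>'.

Pot 1: 168 chips, eligible: A, B, C, D, E, F
Pot 2: 30 chips, eligible: A, B, C, E, F

Derivation:
Contributions: A=34, B=34, C=34, D=28, E=34, F=34
Pot levels (distinct totals of non-folded players): 28, 34
Layer 1-28: 28 each from A, B, C, D, E, F = 28*6 = 168 chips; eligible A, B, C, D, E, F
Layer 29-34: 6 each from A, B, C, E, F = 6*5 = 30 chips; eligible A, B, C, E, F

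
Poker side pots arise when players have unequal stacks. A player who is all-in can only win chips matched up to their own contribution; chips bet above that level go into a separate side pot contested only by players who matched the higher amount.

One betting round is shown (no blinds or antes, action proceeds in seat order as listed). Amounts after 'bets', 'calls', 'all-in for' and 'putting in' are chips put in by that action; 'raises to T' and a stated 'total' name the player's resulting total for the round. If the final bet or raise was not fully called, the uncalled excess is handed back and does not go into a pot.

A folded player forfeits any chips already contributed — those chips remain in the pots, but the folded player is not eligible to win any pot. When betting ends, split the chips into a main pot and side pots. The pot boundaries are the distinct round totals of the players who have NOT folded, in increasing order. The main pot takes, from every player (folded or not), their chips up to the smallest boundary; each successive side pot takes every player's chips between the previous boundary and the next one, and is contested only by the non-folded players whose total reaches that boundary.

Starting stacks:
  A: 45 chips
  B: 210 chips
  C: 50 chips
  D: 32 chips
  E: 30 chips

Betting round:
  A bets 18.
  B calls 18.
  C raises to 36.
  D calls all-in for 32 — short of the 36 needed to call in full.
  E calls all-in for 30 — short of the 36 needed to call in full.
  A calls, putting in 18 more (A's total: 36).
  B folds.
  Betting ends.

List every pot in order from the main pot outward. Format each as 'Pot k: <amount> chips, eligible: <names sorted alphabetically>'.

Contributions: A=36, B=18, C=36, D=32, E=30
Folded: B
Pot levels (distinct totals of non-folded players): 30, 32, 36
Layer 1-30: A 30 + B 18 + C 30 + D 30 + E 30 = 138 chips; eligible A, C, D, E
Layer 31-32: 2 each from A, C, D = 2*3 = 6 chips; eligible A, C, D
Layer 33-36: 4 each from A, C = 4*2 = 8 chips; eligible A, C

Pot 1: 138 chips, eligible: A, C, D, E
Pot 2: 6 chips, eligible: A, C, D
Pot 3: 8 chips, eligible: A, C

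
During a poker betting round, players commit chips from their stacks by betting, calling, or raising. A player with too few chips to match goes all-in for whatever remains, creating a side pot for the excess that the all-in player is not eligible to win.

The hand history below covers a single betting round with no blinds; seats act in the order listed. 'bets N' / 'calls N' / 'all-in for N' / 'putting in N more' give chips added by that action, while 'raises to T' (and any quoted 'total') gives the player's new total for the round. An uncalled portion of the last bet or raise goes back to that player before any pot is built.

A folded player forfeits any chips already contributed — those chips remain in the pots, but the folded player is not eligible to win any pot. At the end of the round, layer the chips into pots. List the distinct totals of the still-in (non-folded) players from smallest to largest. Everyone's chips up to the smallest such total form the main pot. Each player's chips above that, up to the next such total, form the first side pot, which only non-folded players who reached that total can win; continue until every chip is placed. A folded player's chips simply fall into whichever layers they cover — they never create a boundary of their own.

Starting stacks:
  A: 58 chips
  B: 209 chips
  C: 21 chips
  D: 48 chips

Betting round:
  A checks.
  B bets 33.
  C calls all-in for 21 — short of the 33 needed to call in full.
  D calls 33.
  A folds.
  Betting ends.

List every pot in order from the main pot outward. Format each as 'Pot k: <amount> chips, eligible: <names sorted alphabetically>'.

Pot 1: 63 chips, eligible: B, C, D
Pot 2: 24 chips, eligible: B, D

Derivation:
Contributions: B=33, C=21, D=33
Folded: A
Pot levels (distinct totals of non-folded players): 21, 33
Layer 1-21: 21 each from B, C, D = 21*3 = 63 chips; eligible B, C, D
Layer 22-33: 12 each from B, D = 12*2 = 24 chips; eligible B, D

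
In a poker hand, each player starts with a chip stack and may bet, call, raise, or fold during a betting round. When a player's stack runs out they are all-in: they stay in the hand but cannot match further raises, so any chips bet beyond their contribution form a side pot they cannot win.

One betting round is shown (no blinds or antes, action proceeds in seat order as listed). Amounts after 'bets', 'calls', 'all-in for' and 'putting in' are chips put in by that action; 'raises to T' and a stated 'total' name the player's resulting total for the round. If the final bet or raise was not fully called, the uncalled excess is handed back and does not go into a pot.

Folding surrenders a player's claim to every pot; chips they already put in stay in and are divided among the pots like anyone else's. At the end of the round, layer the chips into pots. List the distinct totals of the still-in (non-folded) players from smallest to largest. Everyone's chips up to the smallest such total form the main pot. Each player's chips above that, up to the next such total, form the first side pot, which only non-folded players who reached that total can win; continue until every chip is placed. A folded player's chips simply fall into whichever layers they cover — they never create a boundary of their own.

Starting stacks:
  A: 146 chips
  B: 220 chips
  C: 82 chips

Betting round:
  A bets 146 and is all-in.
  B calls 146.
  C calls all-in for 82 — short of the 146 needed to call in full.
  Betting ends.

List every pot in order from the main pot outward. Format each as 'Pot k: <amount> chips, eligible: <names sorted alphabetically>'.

Contributions: A=146, B=146, C=82
Pot levels (distinct totals of non-folded players): 82, 146
Layer 1-82: 82 each from A, B, C = 82*3 = 246 chips; eligible A, B, C
Layer 83-146: 64 each from A, B = 64*2 = 128 chips; eligible A, B

Pot 1: 246 chips, eligible: A, B, C
Pot 2: 128 chips, eligible: A, B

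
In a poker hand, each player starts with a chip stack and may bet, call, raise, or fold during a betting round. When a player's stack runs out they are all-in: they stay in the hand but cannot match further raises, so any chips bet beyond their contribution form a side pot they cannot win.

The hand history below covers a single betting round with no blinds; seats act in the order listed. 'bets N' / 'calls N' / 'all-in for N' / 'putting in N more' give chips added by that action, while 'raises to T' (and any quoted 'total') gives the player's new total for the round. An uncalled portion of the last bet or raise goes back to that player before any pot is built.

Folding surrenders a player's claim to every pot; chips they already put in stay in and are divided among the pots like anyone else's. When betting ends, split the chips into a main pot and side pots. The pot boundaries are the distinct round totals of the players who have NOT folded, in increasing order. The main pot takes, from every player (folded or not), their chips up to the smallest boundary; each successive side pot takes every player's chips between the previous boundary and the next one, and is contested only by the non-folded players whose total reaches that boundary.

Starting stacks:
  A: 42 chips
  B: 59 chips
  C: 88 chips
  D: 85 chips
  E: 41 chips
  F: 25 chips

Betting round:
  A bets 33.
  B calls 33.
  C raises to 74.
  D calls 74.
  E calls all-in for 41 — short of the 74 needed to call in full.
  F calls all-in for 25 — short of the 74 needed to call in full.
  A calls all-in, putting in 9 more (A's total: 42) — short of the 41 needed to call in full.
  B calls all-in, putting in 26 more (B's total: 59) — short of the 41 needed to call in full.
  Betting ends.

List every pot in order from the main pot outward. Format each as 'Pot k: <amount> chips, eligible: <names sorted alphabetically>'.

Pot 1: 150 chips, eligible: A, B, C, D, E, F
Pot 2: 80 chips, eligible: A, B, C, D, E
Pot 3: 4 chips, eligible: A, B, C, D
Pot 4: 51 chips, eligible: B, C, D
Pot 5: 30 chips, eligible: C, D

Derivation:
Contributions: A=42, B=59, C=74, D=74, E=41, F=25
Pot levels (distinct totals of non-folded players): 25, 41, 42, 59, 74
Layer 1-25: 25 each from A, B, C, D, E, F = 25*6 = 150 chips; eligible A, B, C, D, E, F
Layer 26-41: 16 each from A, B, C, D, E = 16*5 = 80 chips; eligible A, B, C, D, E
Layer 42-42: 1 each from A, B, C, D = 1*4 = 4 chips; eligible A, B, C, D
Layer 43-59: 17 each from B, C, D = 17*3 = 51 chips; eligible B, C, D
Layer 60-74: 15 each from C, D = 15*2 = 30 chips; eligible C, D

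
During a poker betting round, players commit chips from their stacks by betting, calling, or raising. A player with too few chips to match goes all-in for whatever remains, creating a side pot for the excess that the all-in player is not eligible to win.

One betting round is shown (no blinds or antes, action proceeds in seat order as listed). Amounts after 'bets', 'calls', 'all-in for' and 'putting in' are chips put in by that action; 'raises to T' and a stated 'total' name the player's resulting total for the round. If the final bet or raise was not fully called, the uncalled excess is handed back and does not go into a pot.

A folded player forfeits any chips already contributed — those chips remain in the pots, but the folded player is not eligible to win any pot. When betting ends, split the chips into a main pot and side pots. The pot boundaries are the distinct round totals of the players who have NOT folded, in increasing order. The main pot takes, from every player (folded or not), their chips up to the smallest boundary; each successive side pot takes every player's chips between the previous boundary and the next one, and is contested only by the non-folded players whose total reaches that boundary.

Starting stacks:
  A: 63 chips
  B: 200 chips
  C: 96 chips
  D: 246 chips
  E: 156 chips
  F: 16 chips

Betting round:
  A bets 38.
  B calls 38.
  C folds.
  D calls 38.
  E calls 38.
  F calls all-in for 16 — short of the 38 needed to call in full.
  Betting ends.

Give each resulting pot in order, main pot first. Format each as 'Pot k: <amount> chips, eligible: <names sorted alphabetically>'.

Contributions: A=38, B=38, D=38, E=38, F=16
Folded: C
Pot levels (distinct totals of non-folded players): 16, 38
Layer 1-16: 16 each from A, B, D, E, F = 16*5 = 80 chips; eligible A, B, D, E, F
Layer 17-38: 22 each from A, B, D, E = 22*4 = 88 chips; eligible A, B, D, E

Pot 1: 80 chips, eligible: A, B, D, E, F
Pot 2: 88 chips, eligible: A, B, D, E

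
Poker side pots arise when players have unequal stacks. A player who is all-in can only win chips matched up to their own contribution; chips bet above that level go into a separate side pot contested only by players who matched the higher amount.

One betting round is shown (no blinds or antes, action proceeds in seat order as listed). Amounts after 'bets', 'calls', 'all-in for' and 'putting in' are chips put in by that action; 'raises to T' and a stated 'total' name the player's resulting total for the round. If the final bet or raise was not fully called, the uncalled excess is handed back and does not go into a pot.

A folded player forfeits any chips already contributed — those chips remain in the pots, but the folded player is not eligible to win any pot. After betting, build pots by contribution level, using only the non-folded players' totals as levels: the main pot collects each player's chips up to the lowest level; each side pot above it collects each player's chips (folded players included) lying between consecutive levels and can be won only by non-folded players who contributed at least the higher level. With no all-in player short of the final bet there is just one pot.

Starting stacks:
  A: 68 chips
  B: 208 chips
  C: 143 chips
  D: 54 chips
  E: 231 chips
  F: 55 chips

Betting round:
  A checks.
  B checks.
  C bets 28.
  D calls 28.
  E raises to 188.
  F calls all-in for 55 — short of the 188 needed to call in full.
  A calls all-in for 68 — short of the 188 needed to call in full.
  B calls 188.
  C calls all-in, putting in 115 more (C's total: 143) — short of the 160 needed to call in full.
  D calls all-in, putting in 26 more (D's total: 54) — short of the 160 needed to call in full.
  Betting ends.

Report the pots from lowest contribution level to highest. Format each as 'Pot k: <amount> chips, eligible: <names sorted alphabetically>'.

Contributions: A=68, B=188, C=143, D=54, E=188, F=55
Pot levels (distinct totals of non-folded players): 54, 55, 68, 143, 188
Layer 1-54: 54 each from A, B, C, D, E, F = 54*6 = 324 chips; eligible A, B, C, D, E, F
Layer 55-55: 1 each from A, B, C, E, F = 1*5 = 5 chips; eligible A, B, C, E, F
Layer 56-68: 13 each from A, B, C, E = 13*4 = 52 chips; eligible A, B, C, E
Layer 69-143: 75 each from B, C, E = 75*3 = 225 chips; eligible B, C, E
Layer 144-188: 45 each from B, E = 45*2 = 90 chips; eligible B, E

Pot 1: 324 chips, eligible: A, B, C, D, E, F
Pot 2: 5 chips, eligible: A, B, C, E, F
Pot 3: 52 chips, eligible: A, B, C, E
Pot 4: 225 chips, eligible: B, C, E
Pot 5: 90 chips, eligible: B, E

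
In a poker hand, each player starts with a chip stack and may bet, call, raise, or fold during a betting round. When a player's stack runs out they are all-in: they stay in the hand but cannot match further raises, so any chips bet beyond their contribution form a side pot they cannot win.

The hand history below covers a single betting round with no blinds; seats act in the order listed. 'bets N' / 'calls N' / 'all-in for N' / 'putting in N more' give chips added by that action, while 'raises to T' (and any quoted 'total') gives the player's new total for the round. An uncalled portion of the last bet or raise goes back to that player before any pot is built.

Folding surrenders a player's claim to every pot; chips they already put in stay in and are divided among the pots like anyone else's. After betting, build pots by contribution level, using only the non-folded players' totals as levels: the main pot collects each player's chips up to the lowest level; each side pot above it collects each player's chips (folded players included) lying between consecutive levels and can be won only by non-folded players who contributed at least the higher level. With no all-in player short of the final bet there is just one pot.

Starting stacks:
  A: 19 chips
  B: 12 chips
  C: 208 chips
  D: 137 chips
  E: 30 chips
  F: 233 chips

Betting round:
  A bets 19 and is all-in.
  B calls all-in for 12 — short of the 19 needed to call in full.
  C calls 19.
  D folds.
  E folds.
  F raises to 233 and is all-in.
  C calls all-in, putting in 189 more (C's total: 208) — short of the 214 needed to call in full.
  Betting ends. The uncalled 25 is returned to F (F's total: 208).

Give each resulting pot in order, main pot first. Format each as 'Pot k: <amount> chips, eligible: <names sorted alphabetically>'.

Pot 1: 48 chips, eligible: A, B, C, F
Pot 2: 21 chips, eligible: A, C, F
Pot 3: 378 chips, eligible: C, F

Derivation:
Contributions (after 25 returned to F): A=19, B=12, C=208, F=208
Folded: D, E
Pot levels (distinct totals of non-folded players): 12, 19, 208
Layer 1-12: 12 each from A, B, C, F = 12*4 = 48 chips; eligible A, B, C, F
Layer 13-19: 7 each from A, C, F = 7*3 = 21 chips; eligible A, C, F
Layer 20-208: 189 each from C, F = 189*2 = 378 chips; eligible C, F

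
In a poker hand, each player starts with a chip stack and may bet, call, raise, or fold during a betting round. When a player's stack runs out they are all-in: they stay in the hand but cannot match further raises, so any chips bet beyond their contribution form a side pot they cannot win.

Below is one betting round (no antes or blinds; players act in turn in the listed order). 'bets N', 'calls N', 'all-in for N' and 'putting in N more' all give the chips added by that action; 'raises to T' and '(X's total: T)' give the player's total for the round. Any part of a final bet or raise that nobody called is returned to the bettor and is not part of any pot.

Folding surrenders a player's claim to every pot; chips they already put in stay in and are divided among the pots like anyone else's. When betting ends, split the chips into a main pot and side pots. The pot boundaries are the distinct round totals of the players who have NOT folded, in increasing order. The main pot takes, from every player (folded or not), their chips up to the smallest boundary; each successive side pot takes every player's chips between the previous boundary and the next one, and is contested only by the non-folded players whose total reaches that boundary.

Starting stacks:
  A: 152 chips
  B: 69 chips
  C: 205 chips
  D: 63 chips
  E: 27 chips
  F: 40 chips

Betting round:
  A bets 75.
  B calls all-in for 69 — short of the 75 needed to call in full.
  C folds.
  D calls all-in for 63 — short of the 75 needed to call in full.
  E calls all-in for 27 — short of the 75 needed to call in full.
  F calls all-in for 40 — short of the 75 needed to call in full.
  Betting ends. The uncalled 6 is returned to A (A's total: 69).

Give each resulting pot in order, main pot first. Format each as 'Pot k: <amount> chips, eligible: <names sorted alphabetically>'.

Contributions (after 6 returned to A): A=69, B=69, D=63, E=27, F=40
Folded: C
Pot levels (distinct totals of non-folded players): 27, 40, 63, 69
Layer 1-27: 27 each from A, B, D, E, F = 27*5 = 135 chips; eligible A, B, D, E, F
Layer 28-40: 13 each from A, B, D, F = 13*4 = 52 chips; eligible A, B, D, F
Layer 41-63: 23 each from A, B, D = 23*3 = 69 chips; eligible A, B, D
Layer 64-69: 6 each from A, B = 6*2 = 12 chips; eligible A, B

Pot 1: 135 chips, eligible: A, B, D, E, F
Pot 2: 52 chips, eligible: A, B, D, F
Pot 3: 69 chips, eligible: A, B, D
Pot 4: 12 chips, eligible: A, B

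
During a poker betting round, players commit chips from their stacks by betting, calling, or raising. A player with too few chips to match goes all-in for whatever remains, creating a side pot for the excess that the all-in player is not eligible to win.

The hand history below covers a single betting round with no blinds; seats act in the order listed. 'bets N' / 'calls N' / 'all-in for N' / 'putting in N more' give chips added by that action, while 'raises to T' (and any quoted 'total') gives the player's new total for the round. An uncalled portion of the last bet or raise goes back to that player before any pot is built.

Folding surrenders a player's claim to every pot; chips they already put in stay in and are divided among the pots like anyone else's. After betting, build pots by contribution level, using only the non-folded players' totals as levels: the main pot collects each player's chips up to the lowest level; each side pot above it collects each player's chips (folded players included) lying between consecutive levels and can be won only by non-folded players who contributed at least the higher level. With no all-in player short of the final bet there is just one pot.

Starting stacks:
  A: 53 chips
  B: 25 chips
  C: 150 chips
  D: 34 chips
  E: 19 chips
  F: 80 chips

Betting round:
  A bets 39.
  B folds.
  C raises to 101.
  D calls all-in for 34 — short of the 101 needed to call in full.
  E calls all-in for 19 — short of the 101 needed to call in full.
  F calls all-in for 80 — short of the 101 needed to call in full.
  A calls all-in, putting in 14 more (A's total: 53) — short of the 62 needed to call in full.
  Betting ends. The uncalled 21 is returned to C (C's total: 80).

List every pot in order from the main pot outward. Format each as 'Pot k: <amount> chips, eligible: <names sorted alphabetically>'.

Contributions (after 21 returned to C): A=53, C=80, D=34, E=19, F=80
Folded: B
Pot levels (distinct totals of non-folded players): 19, 34, 53, 80
Layer 1-19: 19 each from A, C, D, E, F = 19*5 = 95 chips; eligible A, C, D, E, F
Layer 20-34: 15 each from A, C, D, F = 15*4 = 60 chips; eligible A, C, D, F
Layer 35-53: 19 each from A, C, F = 19*3 = 57 chips; eligible A, C, F
Layer 54-80: 27 each from C, F = 27*2 = 54 chips; eligible C, F

Pot 1: 95 chips, eligible: A, C, D, E, F
Pot 2: 60 chips, eligible: A, C, D, F
Pot 3: 57 chips, eligible: A, C, F
Pot 4: 54 chips, eligible: C, F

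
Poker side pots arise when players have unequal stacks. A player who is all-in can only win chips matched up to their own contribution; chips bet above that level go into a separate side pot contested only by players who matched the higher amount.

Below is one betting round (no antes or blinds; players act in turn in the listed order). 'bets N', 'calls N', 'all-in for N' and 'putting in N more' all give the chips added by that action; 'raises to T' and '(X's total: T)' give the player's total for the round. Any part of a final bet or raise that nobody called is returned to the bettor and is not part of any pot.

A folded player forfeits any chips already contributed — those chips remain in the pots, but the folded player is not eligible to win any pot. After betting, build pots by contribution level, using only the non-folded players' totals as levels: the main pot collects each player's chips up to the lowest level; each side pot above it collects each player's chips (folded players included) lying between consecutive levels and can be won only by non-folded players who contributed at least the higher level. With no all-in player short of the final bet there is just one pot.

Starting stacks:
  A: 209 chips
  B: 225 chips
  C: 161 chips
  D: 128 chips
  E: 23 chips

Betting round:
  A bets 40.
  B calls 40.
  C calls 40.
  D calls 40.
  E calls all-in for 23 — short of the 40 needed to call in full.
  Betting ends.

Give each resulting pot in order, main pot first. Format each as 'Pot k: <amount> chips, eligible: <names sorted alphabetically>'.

Pot 1: 115 chips, eligible: A, B, C, D, E
Pot 2: 68 chips, eligible: A, B, C, D

Derivation:
Contributions: A=40, B=40, C=40, D=40, E=23
Pot levels (distinct totals of non-folded players): 23, 40
Layer 1-23: 23 each from A, B, C, D, E = 23*5 = 115 chips; eligible A, B, C, D, E
Layer 24-40: 17 each from A, B, C, D = 17*4 = 68 chips; eligible A, B, C, D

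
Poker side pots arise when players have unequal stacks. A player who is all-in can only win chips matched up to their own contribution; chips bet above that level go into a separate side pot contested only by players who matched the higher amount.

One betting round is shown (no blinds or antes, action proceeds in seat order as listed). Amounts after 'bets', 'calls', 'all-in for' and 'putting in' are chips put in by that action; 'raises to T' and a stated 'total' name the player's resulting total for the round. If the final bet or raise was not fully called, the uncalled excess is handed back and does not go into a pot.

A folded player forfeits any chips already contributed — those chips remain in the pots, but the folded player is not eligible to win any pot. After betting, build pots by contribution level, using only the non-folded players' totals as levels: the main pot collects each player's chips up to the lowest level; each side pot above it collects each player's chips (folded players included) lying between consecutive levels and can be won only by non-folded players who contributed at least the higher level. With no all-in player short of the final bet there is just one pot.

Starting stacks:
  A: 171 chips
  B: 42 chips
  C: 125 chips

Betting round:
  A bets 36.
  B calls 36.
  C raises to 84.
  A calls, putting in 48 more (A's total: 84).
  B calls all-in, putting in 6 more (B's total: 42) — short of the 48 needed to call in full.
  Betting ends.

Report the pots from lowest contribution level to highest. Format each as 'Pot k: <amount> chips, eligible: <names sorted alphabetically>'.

Pot 1: 126 chips, eligible: A, B, C
Pot 2: 84 chips, eligible: A, C

Derivation:
Contributions: A=84, B=42, C=84
Pot levels (distinct totals of non-folded players): 42, 84
Layer 1-42: 42 each from A, B, C = 42*3 = 126 chips; eligible A, B, C
Layer 43-84: 42 each from A, C = 42*2 = 84 chips; eligible A, C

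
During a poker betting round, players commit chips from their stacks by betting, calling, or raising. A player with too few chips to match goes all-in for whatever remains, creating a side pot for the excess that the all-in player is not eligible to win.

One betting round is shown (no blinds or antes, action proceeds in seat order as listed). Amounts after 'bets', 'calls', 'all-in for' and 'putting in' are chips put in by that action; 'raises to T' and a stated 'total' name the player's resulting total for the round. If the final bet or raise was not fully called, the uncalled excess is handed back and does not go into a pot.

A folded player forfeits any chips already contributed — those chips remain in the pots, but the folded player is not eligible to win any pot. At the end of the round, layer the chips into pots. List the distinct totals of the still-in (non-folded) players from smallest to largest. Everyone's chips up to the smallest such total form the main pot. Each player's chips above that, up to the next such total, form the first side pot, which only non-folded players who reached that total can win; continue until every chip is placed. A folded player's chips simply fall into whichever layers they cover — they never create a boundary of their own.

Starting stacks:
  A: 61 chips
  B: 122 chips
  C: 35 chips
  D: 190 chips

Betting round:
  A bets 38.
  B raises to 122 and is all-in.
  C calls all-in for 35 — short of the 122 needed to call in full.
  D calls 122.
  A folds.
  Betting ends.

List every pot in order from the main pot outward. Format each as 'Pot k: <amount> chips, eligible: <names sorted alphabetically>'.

Pot 1: 140 chips, eligible: B, C, D
Pot 2: 177 chips, eligible: B, D

Derivation:
Contributions: A=38, B=122, C=35, D=122
Folded: A
Pot levels (distinct totals of non-folded players): 35, 122
Layer 1-35: 35 each from A, B, C, D = 35*4 = 140 chips; eligible B, C, D
Layer 36-122: A 3 + B 87 + D 87 = 177 chips; eligible B, D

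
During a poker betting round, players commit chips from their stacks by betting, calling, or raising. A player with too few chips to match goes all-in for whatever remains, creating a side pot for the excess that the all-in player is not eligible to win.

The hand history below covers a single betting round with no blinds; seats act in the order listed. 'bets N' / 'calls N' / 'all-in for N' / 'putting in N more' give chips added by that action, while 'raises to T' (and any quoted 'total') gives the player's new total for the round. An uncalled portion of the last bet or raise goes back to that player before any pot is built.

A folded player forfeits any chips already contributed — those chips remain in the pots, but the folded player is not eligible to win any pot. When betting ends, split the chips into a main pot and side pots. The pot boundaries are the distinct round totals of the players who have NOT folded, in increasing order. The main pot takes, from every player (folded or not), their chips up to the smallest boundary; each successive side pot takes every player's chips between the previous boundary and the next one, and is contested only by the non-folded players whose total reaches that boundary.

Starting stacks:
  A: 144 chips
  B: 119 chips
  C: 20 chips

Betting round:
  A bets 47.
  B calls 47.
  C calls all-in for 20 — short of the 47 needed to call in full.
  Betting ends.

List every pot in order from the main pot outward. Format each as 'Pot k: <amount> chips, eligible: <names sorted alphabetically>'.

Contributions: A=47, B=47, C=20
Pot levels (distinct totals of non-folded players): 20, 47
Layer 1-20: 20 each from A, B, C = 20*3 = 60 chips; eligible A, B, C
Layer 21-47: 27 each from A, B = 27*2 = 54 chips; eligible A, B

Pot 1: 60 chips, eligible: A, B, C
Pot 2: 54 chips, eligible: A, B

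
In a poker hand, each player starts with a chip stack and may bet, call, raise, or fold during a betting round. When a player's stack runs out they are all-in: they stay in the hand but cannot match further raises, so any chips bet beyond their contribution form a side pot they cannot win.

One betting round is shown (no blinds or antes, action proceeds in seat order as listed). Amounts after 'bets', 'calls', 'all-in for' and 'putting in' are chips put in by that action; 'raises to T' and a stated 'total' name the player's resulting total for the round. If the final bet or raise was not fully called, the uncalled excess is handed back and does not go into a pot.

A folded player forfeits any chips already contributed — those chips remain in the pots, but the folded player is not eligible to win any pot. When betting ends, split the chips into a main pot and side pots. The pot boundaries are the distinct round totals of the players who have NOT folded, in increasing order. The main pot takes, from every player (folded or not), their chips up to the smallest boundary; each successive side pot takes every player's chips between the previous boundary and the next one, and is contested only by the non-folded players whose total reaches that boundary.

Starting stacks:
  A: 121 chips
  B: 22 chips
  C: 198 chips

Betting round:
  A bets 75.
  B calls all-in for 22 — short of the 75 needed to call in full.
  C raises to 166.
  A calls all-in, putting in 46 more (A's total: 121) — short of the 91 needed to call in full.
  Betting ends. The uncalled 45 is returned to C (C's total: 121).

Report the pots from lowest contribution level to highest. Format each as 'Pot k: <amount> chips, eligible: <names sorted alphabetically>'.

Pot 1: 66 chips, eligible: A, B, C
Pot 2: 198 chips, eligible: A, C

Derivation:
Contributions (after 45 returned to C): A=121, B=22, C=121
Pot levels (distinct totals of non-folded players): 22, 121
Layer 1-22: 22 each from A, B, C = 22*3 = 66 chips; eligible A, B, C
Layer 23-121: 99 each from A, C = 99*2 = 198 chips; eligible A, C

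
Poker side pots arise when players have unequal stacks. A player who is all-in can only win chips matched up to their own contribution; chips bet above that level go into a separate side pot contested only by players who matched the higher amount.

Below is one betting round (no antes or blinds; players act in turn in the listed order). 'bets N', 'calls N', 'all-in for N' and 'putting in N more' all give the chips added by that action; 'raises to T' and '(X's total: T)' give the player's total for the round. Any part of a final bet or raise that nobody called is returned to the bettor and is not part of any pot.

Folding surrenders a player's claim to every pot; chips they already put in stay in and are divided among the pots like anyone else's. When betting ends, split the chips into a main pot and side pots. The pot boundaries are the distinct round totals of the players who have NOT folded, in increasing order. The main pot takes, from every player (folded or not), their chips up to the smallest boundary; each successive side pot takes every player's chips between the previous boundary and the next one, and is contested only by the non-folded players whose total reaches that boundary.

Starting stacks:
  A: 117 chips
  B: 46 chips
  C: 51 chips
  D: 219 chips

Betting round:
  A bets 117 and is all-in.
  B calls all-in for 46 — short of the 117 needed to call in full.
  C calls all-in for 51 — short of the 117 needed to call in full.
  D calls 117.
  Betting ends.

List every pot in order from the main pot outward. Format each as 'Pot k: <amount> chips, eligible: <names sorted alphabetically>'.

Pot 1: 184 chips, eligible: A, B, C, D
Pot 2: 15 chips, eligible: A, C, D
Pot 3: 132 chips, eligible: A, D

Derivation:
Contributions: A=117, B=46, C=51, D=117
Pot levels (distinct totals of non-folded players): 46, 51, 117
Layer 1-46: 46 each from A, B, C, D = 46*4 = 184 chips; eligible A, B, C, D
Layer 47-51: 5 each from A, C, D = 5*3 = 15 chips; eligible A, C, D
Layer 52-117: 66 each from A, D = 66*2 = 132 chips; eligible A, D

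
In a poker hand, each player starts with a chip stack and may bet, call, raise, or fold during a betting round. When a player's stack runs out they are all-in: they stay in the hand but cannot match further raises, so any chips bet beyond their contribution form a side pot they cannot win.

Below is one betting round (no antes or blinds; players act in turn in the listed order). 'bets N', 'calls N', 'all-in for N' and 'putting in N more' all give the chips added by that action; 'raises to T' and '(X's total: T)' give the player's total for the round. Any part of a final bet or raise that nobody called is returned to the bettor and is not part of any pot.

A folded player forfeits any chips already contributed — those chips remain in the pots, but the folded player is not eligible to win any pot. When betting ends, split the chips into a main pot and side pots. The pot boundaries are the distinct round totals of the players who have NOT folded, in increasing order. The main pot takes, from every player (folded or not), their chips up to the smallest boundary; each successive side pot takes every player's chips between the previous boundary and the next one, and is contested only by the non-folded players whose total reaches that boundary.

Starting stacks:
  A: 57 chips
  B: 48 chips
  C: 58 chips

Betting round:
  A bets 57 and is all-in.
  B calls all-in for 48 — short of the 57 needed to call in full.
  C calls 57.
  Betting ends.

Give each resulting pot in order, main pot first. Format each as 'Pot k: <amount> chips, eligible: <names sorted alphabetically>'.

Pot 1: 144 chips, eligible: A, B, C
Pot 2: 18 chips, eligible: A, C

Derivation:
Contributions: A=57, B=48, C=57
Pot levels (distinct totals of non-folded players): 48, 57
Layer 1-48: 48 each from A, B, C = 48*3 = 144 chips; eligible A, B, C
Layer 49-57: 9 each from A, C = 9*2 = 18 chips; eligible A, C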